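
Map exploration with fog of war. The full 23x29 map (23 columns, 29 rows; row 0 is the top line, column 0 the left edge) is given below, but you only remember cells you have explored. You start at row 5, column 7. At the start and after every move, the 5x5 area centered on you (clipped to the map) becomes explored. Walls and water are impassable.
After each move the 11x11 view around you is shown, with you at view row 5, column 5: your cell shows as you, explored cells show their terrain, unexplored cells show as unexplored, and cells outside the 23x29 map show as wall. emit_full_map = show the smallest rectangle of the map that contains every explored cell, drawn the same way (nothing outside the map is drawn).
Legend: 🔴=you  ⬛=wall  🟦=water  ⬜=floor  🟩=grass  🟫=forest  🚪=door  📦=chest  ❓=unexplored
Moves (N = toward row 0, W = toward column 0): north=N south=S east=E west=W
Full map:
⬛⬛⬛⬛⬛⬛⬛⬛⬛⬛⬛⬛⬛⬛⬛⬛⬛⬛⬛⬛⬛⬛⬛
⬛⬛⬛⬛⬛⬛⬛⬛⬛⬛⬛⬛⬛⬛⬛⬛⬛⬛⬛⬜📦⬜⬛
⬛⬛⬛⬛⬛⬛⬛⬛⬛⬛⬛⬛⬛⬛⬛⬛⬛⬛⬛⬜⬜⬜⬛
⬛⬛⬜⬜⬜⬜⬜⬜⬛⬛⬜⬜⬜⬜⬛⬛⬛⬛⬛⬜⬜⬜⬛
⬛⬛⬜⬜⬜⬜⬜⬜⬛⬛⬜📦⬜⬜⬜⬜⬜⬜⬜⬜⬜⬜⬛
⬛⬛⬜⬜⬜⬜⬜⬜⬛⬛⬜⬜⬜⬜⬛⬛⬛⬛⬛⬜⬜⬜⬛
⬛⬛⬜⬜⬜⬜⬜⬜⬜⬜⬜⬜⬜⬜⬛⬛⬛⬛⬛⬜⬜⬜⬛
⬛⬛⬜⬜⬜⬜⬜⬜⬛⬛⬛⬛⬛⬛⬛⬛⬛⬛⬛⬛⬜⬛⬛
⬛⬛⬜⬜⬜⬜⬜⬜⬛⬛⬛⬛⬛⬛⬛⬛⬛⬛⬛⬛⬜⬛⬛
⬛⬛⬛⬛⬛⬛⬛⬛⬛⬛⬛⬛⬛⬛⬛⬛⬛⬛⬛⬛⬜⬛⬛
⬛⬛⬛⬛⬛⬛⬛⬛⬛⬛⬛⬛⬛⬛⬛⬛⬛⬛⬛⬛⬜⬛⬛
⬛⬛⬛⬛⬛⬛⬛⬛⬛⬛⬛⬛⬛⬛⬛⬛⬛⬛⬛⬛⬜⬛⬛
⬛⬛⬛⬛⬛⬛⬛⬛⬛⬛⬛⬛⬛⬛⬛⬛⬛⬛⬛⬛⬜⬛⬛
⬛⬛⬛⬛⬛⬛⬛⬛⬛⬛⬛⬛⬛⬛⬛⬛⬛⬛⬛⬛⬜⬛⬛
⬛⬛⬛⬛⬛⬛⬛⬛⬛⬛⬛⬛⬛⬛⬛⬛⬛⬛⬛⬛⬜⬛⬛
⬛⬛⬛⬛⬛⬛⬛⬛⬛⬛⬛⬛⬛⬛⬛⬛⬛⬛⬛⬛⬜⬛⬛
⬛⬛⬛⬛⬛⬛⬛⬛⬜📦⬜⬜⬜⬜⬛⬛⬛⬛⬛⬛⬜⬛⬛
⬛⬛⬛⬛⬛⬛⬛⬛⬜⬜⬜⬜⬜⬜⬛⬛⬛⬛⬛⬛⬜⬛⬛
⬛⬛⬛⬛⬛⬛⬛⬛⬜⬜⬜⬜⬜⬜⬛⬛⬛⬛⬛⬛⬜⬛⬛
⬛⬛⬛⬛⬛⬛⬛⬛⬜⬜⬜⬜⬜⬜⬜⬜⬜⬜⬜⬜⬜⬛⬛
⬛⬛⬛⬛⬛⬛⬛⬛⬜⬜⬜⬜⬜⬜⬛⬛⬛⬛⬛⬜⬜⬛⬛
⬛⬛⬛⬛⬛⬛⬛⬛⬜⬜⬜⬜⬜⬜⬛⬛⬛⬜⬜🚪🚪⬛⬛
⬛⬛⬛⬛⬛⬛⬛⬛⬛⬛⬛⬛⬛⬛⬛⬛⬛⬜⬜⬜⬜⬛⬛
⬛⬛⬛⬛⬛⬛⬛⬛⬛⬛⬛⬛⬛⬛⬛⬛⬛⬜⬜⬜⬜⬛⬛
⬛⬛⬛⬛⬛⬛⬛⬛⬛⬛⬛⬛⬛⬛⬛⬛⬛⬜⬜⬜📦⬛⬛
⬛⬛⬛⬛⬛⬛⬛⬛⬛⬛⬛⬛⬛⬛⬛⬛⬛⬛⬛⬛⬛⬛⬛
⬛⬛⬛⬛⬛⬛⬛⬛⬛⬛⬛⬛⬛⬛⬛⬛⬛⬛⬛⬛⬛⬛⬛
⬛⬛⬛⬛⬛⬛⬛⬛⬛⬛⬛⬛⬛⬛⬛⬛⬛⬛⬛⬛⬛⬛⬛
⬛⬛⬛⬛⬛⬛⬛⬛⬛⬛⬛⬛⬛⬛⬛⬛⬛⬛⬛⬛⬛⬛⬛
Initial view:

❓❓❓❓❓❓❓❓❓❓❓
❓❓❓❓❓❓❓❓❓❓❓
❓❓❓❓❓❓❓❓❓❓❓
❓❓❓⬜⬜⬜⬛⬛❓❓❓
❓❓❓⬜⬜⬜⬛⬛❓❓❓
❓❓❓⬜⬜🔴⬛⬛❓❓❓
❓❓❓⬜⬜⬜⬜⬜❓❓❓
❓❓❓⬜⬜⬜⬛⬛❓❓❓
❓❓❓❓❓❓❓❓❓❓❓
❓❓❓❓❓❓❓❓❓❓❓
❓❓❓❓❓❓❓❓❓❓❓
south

❓❓❓❓❓❓❓❓❓❓❓
❓❓❓❓❓❓❓❓❓❓❓
❓❓❓⬜⬜⬜⬛⬛❓❓❓
❓❓❓⬜⬜⬜⬛⬛❓❓❓
❓❓❓⬜⬜⬜⬛⬛❓❓❓
❓❓❓⬜⬜🔴⬜⬜❓❓❓
❓❓❓⬜⬜⬜⬛⬛❓❓❓
❓❓❓⬜⬜⬜⬛⬛❓❓❓
❓❓❓❓❓❓❓❓❓❓❓
❓❓❓❓❓❓❓❓❓❓❓
❓❓❓❓❓❓❓❓❓❓❓

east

❓❓❓❓❓❓❓❓❓❓❓
❓❓❓❓❓❓❓❓❓❓❓
❓❓⬜⬜⬜⬛⬛❓❓❓❓
❓❓⬜⬜⬜⬛⬛⬜❓❓❓
❓❓⬜⬜⬜⬛⬛⬜❓❓❓
❓❓⬜⬜⬜🔴⬜⬜❓❓❓
❓❓⬜⬜⬜⬛⬛⬛❓❓❓
❓❓⬜⬜⬜⬛⬛⬛❓❓❓
❓❓❓❓❓❓❓❓❓❓❓
❓❓❓❓❓❓❓❓❓❓❓
❓❓❓❓❓❓❓❓❓❓❓

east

❓❓❓❓❓❓❓❓❓❓❓
❓❓❓❓❓❓❓❓❓❓❓
❓⬜⬜⬜⬛⬛❓❓❓❓❓
❓⬜⬜⬜⬛⬛⬜📦❓❓❓
❓⬜⬜⬜⬛⬛⬜⬜❓❓❓
❓⬜⬜⬜⬜🔴⬜⬜❓❓❓
❓⬜⬜⬜⬛⬛⬛⬛❓❓❓
❓⬜⬜⬜⬛⬛⬛⬛❓❓❓
❓❓❓❓❓❓❓❓❓❓❓
❓❓❓❓❓❓❓❓❓❓❓
❓❓❓❓❓❓❓❓❓❓❓

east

❓❓❓❓❓❓❓❓❓❓❓
❓❓❓❓❓❓❓❓❓❓❓
⬜⬜⬜⬛⬛❓❓❓❓❓❓
⬜⬜⬜⬛⬛⬜📦⬜❓❓❓
⬜⬜⬜⬛⬛⬜⬜⬜❓❓❓
⬜⬜⬜⬜⬜🔴⬜⬜❓❓❓
⬜⬜⬜⬛⬛⬛⬛⬛❓❓❓
⬜⬜⬜⬛⬛⬛⬛⬛❓❓❓
❓❓❓❓❓❓❓❓❓❓❓
❓❓❓❓❓❓❓❓❓❓❓
❓❓❓❓❓❓❓❓❓❓❓

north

❓❓❓❓❓❓❓❓❓❓❓
❓❓❓❓❓❓❓❓❓❓❓
❓❓❓❓❓❓❓❓❓❓❓
⬜⬜⬜⬛⬛⬜⬜⬜❓❓❓
⬜⬜⬜⬛⬛⬜📦⬜❓❓❓
⬜⬜⬜⬛⬛🔴⬜⬜❓❓❓
⬜⬜⬜⬜⬜⬜⬜⬜❓❓❓
⬜⬜⬜⬛⬛⬛⬛⬛❓❓❓
⬜⬜⬜⬛⬛⬛⬛⬛❓❓❓
❓❓❓❓❓❓❓❓❓❓❓
❓❓❓❓❓❓❓❓❓❓❓

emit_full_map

⬜⬜⬜⬛⬛⬜⬜⬜
⬜⬜⬜⬛⬛⬜📦⬜
⬜⬜⬜⬛⬛🔴⬜⬜
⬜⬜⬜⬜⬜⬜⬜⬜
⬜⬜⬜⬛⬛⬛⬛⬛
⬜⬜⬜⬛⬛⬛⬛⬛

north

⬛⬛⬛⬛⬛⬛⬛⬛⬛⬛⬛
❓❓❓❓❓❓❓❓❓❓❓
❓❓❓❓❓❓❓❓❓❓❓
❓❓❓⬛⬛⬛⬛⬛❓❓❓
⬜⬜⬜⬛⬛⬜⬜⬜❓❓❓
⬜⬜⬜⬛⬛🔴📦⬜❓❓❓
⬜⬜⬜⬛⬛⬜⬜⬜❓❓❓
⬜⬜⬜⬜⬜⬜⬜⬜❓❓❓
⬜⬜⬜⬛⬛⬛⬛⬛❓❓❓
⬜⬜⬜⬛⬛⬛⬛⬛❓❓❓
❓❓❓❓❓❓❓❓❓❓❓

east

⬛⬛⬛⬛⬛⬛⬛⬛⬛⬛⬛
❓❓❓❓❓❓❓❓❓❓❓
❓❓❓❓❓❓❓❓❓❓❓
❓❓⬛⬛⬛⬛⬛⬛❓❓❓
⬜⬜⬛⬛⬜⬜⬜⬜❓❓❓
⬜⬜⬛⬛⬜🔴⬜⬜❓❓❓
⬜⬜⬛⬛⬜⬜⬜⬜❓❓❓
⬜⬜⬜⬜⬜⬜⬜⬜❓❓❓
⬜⬜⬛⬛⬛⬛⬛❓❓❓❓
⬜⬜⬛⬛⬛⬛⬛❓❓❓❓
❓❓❓❓❓❓❓❓❓❓❓

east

⬛⬛⬛⬛⬛⬛⬛⬛⬛⬛⬛
❓❓❓❓❓❓❓❓❓❓❓
❓❓❓❓❓❓❓❓❓❓❓
❓⬛⬛⬛⬛⬛⬛⬛❓❓❓
⬜⬛⬛⬜⬜⬜⬜⬛❓❓❓
⬜⬛⬛⬜📦🔴⬜⬜❓❓❓
⬜⬛⬛⬜⬜⬜⬜⬛❓❓❓
⬜⬜⬜⬜⬜⬜⬜⬛❓❓❓
⬜⬛⬛⬛⬛⬛❓❓❓❓❓
⬜⬛⬛⬛⬛⬛❓❓❓❓❓
❓❓❓❓❓❓❓❓❓❓❓

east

⬛⬛⬛⬛⬛⬛⬛⬛⬛⬛⬛
❓❓❓❓❓❓❓❓❓❓❓
❓❓❓❓❓❓❓❓❓❓❓
⬛⬛⬛⬛⬛⬛⬛⬛❓❓❓
⬛⬛⬜⬜⬜⬜⬛⬛❓❓❓
⬛⬛⬜📦⬜🔴⬜⬜❓❓❓
⬛⬛⬜⬜⬜⬜⬛⬛❓❓❓
⬜⬜⬜⬜⬜⬜⬛⬛❓❓❓
⬛⬛⬛⬛⬛❓❓❓❓❓❓
⬛⬛⬛⬛⬛❓❓❓❓❓❓
❓❓❓❓❓❓❓❓❓❓❓

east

⬛⬛⬛⬛⬛⬛⬛⬛⬛⬛⬛
❓❓❓❓❓❓❓❓❓❓❓
❓❓❓❓❓❓❓❓❓❓❓
⬛⬛⬛⬛⬛⬛⬛⬛❓❓❓
⬛⬜⬜⬜⬜⬛⬛⬛❓❓❓
⬛⬜📦⬜⬜🔴⬜⬜❓❓❓
⬛⬜⬜⬜⬜⬛⬛⬛❓❓❓
⬜⬜⬜⬜⬜⬛⬛⬛❓❓❓
⬛⬛⬛⬛❓❓❓❓❓❓❓
⬛⬛⬛⬛❓❓❓❓❓❓❓
❓❓❓❓❓❓❓❓❓❓❓

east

⬛⬛⬛⬛⬛⬛⬛⬛⬛⬛⬛
❓❓❓❓❓❓❓❓❓❓❓
❓❓❓❓❓❓❓❓❓❓❓
⬛⬛⬛⬛⬛⬛⬛⬛❓❓❓
⬜⬜⬜⬜⬛⬛⬛⬛❓❓❓
⬜📦⬜⬜⬜🔴⬜⬜❓❓❓
⬜⬜⬜⬜⬛⬛⬛⬛❓❓❓
⬜⬜⬜⬜⬛⬛⬛⬛❓❓❓
⬛⬛⬛❓❓❓❓❓❓❓❓
⬛⬛⬛❓❓❓❓❓❓❓❓
❓❓❓❓❓❓❓❓❓❓❓

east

⬛⬛⬛⬛⬛⬛⬛⬛⬛⬛⬛
❓❓❓❓❓❓❓❓❓❓❓
❓❓❓❓❓❓❓❓❓❓❓
⬛⬛⬛⬛⬛⬛⬛⬛❓❓❓
⬜⬜⬜⬛⬛⬛⬛⬛❓❓❓
📦⬜⬜⬜⬜🔴⬜⬜❓❓❓
⬜⬜⬜⬛⬛⬛⬛⬛❓❓❓
⬜⬜⬜⬛⬛⬛⬛⬛❓❓❓
⬛⬛❓❓❓❓❓❓❓❓❓
⬛⬛❓❓❓❓❓❓❓❓❓
❓❓❓❓❓❓❓❓❓❓❓

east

⬛⬛⬛⬛⬛⬛⬛⬛⬛⬛⬛
❓❓❓❓❓❓❓❓❓❓❓
❓❓❓❓❓❓❓❓❓❓❓
⬛⬛⬛⬛⬛⬛⬛⬜❓❓❓
⬜⬜⬛⬛⬛⬛⬛⬜❓❓❓
⬜⬜⬜⬜⬜🔴⬜⬜❓❓❓
⬜⬜⬛⬛⬛⬛⬛⬜❓❓❓
⬜⬜⬛⬛⬛⬛⬛⬜❓❓❓
⬛❓❓❓❓❓❓❓❓❓❓
⬛❓❓❓❓❓❓❓❓❓❓
❓❓❓❓❓❓❓❓❓❓❓

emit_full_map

❓❓❓⬛⬛⬛⬛⬛⬛⬛⬛⬛⬛⬛⬜
⬜⬜⬜⬛⬛⬜⬜⬜⬜⬛⬛⬛⬛⬛⬜
⬜⬜⬜⬛⬛⬜📦⬜⬜⬜⬜⬜🔴⬜⬜
⬜⬜⬜⬛⬛⬜⬜⬜⬜⬛⬛⬛⬛⬛⬜
⬜⬜⬜⬜⬜⬜⬜⬜⬜⬛⬛⬛⬛⬛⬜
⬜⬜⬜⬛⬛⬛⬛⬛❓❓❓❓❓❓❓
⬜⬜⬜⬛⬛⬛⬛⬛❓❓❓❓❓❓❓

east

⬛⬛⬛⬛⬛⬛⬛⬛⬛⬛⬛
❓❓❓❓❓❓❓❓❓❓⬛
❓❓❓❓❓❓❓❓❓❓⬛
⬛⬛⬛⬛⬛⬛⬜⬜❓❓⬛
⬜⬛⬛⬛⬛⬛⬜⬜❓❓⬛
⬜⬜⬜⬜⬜🔴⬜⬜❓❓⬛
⬜⬛⬛⬛⬛⬛⬜⬜❓❓⬛
⬜⬛⬛⬛⬛⬛⬜⬜❓❓⬛
❓❓❓❓❓❓❓❓❓❓⬛
❓❓❓❓❓❓❓❓❓❓⬛
❓❓❓❓❓❓❓❓❓❓⬛

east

⬛⬛⬛⬛⬛⬛⬛⬛⬛⬛⬛
❓❓❓❓❓❓❓❓❓⬛⬛
❓❓❓❓❓❓❓❓❓⬛⬛
⬛⬛⬛⬛⬛⬜⬜⬜❓⬛⬛
⬛⬛⬛⬛⬛⬜⬜⬜❓⬛⬛
⬜⬜⬜⬜⬜🔴⬜⬜❓⬛⬛
⬛⬛⬛⬛⬛⬜⬜⬜❓⬛⬛
⬛⬛⬛⬛⬛⬜⬜⬜❓⬛⬛
❓❓❓❓❓❓❓❓❓⬛⬛
❓❓❓❓❓❓❓❓❓⬛⬛
❓❓❓❓❓❓❓❓❓⬛⬛

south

❓❓❓❓❓❓❓❓❓⬛⬛
❓❓❓❓❓❓❓❓❓⬛⬛
⬛⬛⬛⬛⬛⬜⬜⬜❓⬛⬛
⬛⬛⬛⬛⬛⬜⬜⬜❓⬛⬛
⬜⬜⬜⬜⬜⬜⬜⬜❓⬛⬛
⬛⬛⬛⬛⬛🔴⬜⬜❓⬛⬛
⬛⬛⬛⬛⬛⬜⬜⬜❓⬛⬛
❓❓❓⬛⬛⬛⬜⬛❓⬛⬛
❓❓❓❓❓❓❓❓❓⬛⬛
❓❓❓❓❓❓❓❓❓⬛⬛
❓❓❓❓❓❓❓❓❓⬛⬛

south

❓❓❓❓❓❓❓❓❓⬛⬛
⬛⬛⬛⬛⬛⬜⬜⬜❓⬛⬛
⬛⬛⬛⬛⬛⬜⬜⬜❓⬛⬛
⬜⬜⬜⬜⬜⬜⬜⬜❓⬛⬛
⬛⬛⬛⬛⬛⬜⬜⬜❓⬛⬛
⬛⬛⬛⬛⬛🔴⬜⬜❓⬛⬛
❓❓❓⬛⬛⬛⬜⬛❓⬛⬛
❓❓❓⬛⬛⬛⬜⬛❓⬛⬛
❓❓❓❓❓❓❓❓❓⬛⬛
❓❓❓❓❓❓❓❓❓⬛⬛
❓❓❓❓❓❓❓❓❓⬛⬛

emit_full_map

❓❓❓⬛⬛⬛⬛⬛⬛⬛⬛⬛⬛⬛⬜⬜⬜
⬜⬜⬜⬛⬛⬜⬜⬜⬜⬛⬛⬛⬛⬛⬜⬜⬜
⬜⬜⬜⬛⬛⬜📦⬜⬜⬜⬜⬜⬜⬜⬜⬜⬜
⬜⬜⬜⬛⬛⬜⬜⬜⬜⬛⬛⬛⬛⬛⬜⬜⬜
⬜⬜⬜⬜⬜⬜⬜⬜⬜⬛⬛⬛⬛⬛🔴⬜⬜
⬜⬜⬜⬛⬛⬛⬛⬛❓❓❓❓⬛⬛⬛⬜⬛
⬜⬜⬜⬛⬛⬛⬛⬛❓❓❓❓⬛⬛⬛⬜⬛

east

❓❓❓❓❓❓❓❓⬛⬛⬛
⬛⬛⬛⬛⬜⬜⬜❓⬛⬛⬛
⬛⬛⬛⬛⬜⬜⬜❓⬛⬛⬛
⬜⬜⬜⬜⬜⬜⬜⬛⬛⬛⬛
⬛⬛⬛⬛⬜⬜⬜⬛⬛⬛⬛
⬛⬛⬛⬛⬜🔴⬜⬛⬛⬛⬛
❓❓⬛⬛⬛⬜⬛⬛⬛⬛⬛
❓❓⬛⬛⬛⬜⬛⬛⬛⬛⬛
❓❓❓❓❓❓❓❓⬛⬛⬛
❓❓❓❓❓❓❓❓⬛⬛⬛
❓❓❓❓❓❓❓❓⬛⬛⬛

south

⬛⬛⬛⬛⬜⬜⬜❓⬛⬛⬛
⬛⬛⬛⬛⬜⬜⬜❓⬛⬛⬛
⬜⬜⬜⬜⬜⬜⬜⬛⬛⬛⬛
⬛⬛⬛⬛⬜⬜⬜⬛⬛⬛⬛
⬛⬛⬛⬛⬜⬜⬜⬛⬛⬛⬛
❓❓⬛⬛⬛🔴⬛⬛⬛⬛⬛
❓❓⬛⬛⬛⬜⬛⬛⬛⬛⬛
❓❓❓⬛⬛⬜⬛⬛⬛⬛⬛
❓❓❓❓❓❓❓❓⬛⬛⬛
❓❓❓❓❓❓❓❓⬛⬛⬛
❓❓❓❓❓❓❓❓⬛⬛⬛

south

⬛⬛⬛⬛⬜⬜⬜❓⬛⬛⬛
⬜⬜⬜⬜⬜⬜⬜⬛⬛⬛⬛
⬛⬛⬛⬛⬜⬜⬜⬛⬛⬛⬛
⬛⬛⬛⬛⬜⬜⬜⬛⬛⬛⬛
❓❓⬛⬛⬛⬜⬛⬛⬛⬛⬛
❓❓⬛⬛⬛🔴⬛⬛⬛⬛⬛
❓❓❓⬛⬛⬜⬛⬛⬛⬛⬛
❓❓❓⬛⬛⬜⬛⬛⬛⬛⬛
❓❓❓❓❓❓❓❓⬛⬛⬛
❓❓❓❓❓❓❓❓⬛⬛⬛
❓❓❓❓❓❓❓❓⬛⬛⬛

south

⬜⬜⬜⬜⬜⬜⬜⬛⬛⬛⬛
⬛⬛⬛⬛⬜⬜⬜⬛⬛⬛⬛
⬛⬛⬛⬛⬜⬜⬜⬛⬛⬛⬛
❓❓⬛⬛⬛⬜⬛⬛⬛⬛⬛
❓❓⬛⬛⬛⬜⬛⬛⬛⬛⬛
❓❓❓⬛⬛🔴⬛⬛⬛⬛⬛
❓❓❓⬛⬛⬜⬛⬛⬛⬛⬛
❓❓❓⬛⬛⬜⬛⬛⬛⬛⬛
❓❓❓❓❓❓❓❓⬛⬛⬛
❓❓❓❓❓❓❓❓⬛⬛⬛
❓❓❓❓❓❓❓❓⬛⬛⬛

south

⬛⬛⬛⬛⬜⬜⬜⬛⬛⬛⬛
⬛⬛⬛⬛⬜⬜⬜⬛⬛⬛⬛
❓❓⬛⬛⬛⬜⬛⬛⬛⬛⬛
❓❓⬛⬛⬛⬜⬛⬛⬛⬛⬛
❓❓❓⬛⬛⬜⬛⬛⬛⬛⬛
❓❓❓⬛⬛🔴⬛⬛⬛⬛⬛
❓❓❓⬛⬛⬜⬛⬛⬛⬛⬛
❓❓❓⬛⬛⬜⬛⬛⬛⬛⬛
❓❓❓❓❓❓❓❓⬛⬛⬛
❓❓❓❓❓❓❓❓⬛⬛⬛
❓❓❓❓❓❓❓❓⬛⬛⬛

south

⬛⬛⬛⬛⬜⬜⬜⬛⬛⬛⬛
❓❓⬛⬛⬛⬜⬛⬛⬛⬛⬛
❓❓⬛⬛⬛⬜⬛⬛⬛⬛⬛
❓❓❓⬛⬛⬜⬛⬛⬛⬛⬛
❓❓❓⬛⬛⬜⬛⬛⬛⬛⬛
❓❓❓⬛⬛🔴⬛⬛⬛⬛⬛
❓❓❓⬛⬛⬜⬛⬛⬛⬛⬛
❓❓❓⬛⬛⬜⬛⬛⬛⬛⬛
❓❓❓❓❓❓❓❓⬛⬛⬛
❓❓❓❓❓❓❓❓⬛⬛⬛
❓❓❓❓❓❓❓❓⬛⬛⬛

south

❓❓⬛⬛⬛⬜⬛⬛⬛⬛⬛
❓❓⬛⬛⬛⬜⬛⬛⬛⬛⬛
❓❓❓⬛⬛⬜⬛⬛⬛⬛⬛
❓❓❓⬛⬛⬜⬛⬛⬛⬛⬛
❓❓❓⬛⬛⬜⬛⬛⬛⬛⬛
❓❓❓⬛⬛🔴⬛⬛⬛⬛⬛
❓❓❓⬛⬛⬜⬛⬛⬛⬛⬛
❓❓❓⬛⬛⬜⬛⬛⬛⬛⬛
❓❓❓❓❓❓❓❓⬛⬛⬛
❓❓❓❓❓❓❓❓⬛⬛⬛
❓❓❓❓❓❓❓❓⬛⬛⬛

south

❓❓⬛⬛⬛⬜⬛⬛⬛⬛⬛
❓❓❓⬛⬛⬜⬛⬛⬛⬛⬛
❓❓❓⬛⬛⬜⬛⬛⬛⬛⬛
❓❓❓⬛⬛⬜⬛⬛⬛⬛⬛
❓❓❓⬛⬛⬜⬛⬛⬛⬛⬛
❓❓❓⬛⬛🔴⬛⬛⬛⬛⬛
❓❓❓⬛⬛⬜⬛⬛⬛⬛⬛
❓❓❓⬛⬛⬜⬛⬛⬛⬛⬛
❓❓❓❓❓❓❓❓⬛⬛⬛
❓❓❓❓❓❓❓❓⬛⬛⬛
❓❓❓❓❓❓❓❓⬛⬛⬛

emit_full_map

❓❓❓⬛⬛⬛⬛⬛⬛⬛⬛⬛⬛⬛⬜⬜⬜❓
⬜⬜⬜⬛⬛⬜⬜⬜⬜⬛⬛⬛⬛⬛⬜⬜⬜❓
⬜⬜⬜⬛⬛⬜📦⬜⬜⬜⬜⬜⬜⬜⬜⬜⬜⬛
⬜⬜⬜⬛⬛⬜⬜⬜⬜⬛⬛⬛⬛⬛⬜⬜⬜⬛
⬜⬜⬜⬜⬜⬜⬜⬜⬜⬛⬛⬛⬛⬛⬜⬜⬜⬛
⬜⬜⬜⬛⬛⬛⬛⬛❓❓❓❓⬛⬛⬛⬜⬛⬛
⬜⬜⬜⬛⬛⬛⬛⬛❓❓❓❓⬛⬛⬛⬜⬛⬛
❓❓❓❓❓❓❓❓❓❓❓❓❓⬛⬛⬜⬛⬛
❓❓❓❓❓❓❓❓❓❓❓❓❓⬛⬛⬜⬛⬛
❓❓❓❓❓❓❓❓❓❓❓❓❓⬛⬛⬜⬛⬛
❓❓❓❓❓❓❓❓❓❓❓❓❓⬛⬛⬜⬛⬛
❓❓❓❓❓❓❓❓❓❓❓❓❓⬛⬛🔴⬛⬛
❓❓❓❓❓❓❓❓❓❓❓❓❓⬛⬛⬜⬛⬛
❓❓❓❓❓❓❓❓❓❓❓❓❓⬛⬛⬜⬛⬛

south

❓❓❓⬛⬛⬜⬛⬛⬛⬛⬛
❓❓❓⬛⬛⬜⬛⬛⬛⬛⬛
❓❓❓⬛⬛⬜⬛⬛⬛⬛⬛
❓❓❓⬛⬛⬜⬛⬛⬛⬛⬛
❓❓❓⬛⬛⬜⬛⬛⬛⬛⬛
❓❓❓⬛⬛🔴⬛⬛⬛⬛⬛
❓❓❓⬛⬛⬜⬛⬛⬛⬛⬛
❓❓❓⬛⬛⬜⬛⬛⬛⬛⬛
❓❓❓❓❓❓❓❓⬛⬛⬛
❓❓❓❓❓❓❓❓⬛⬛⬛
❓❓❓❓❓❓❓❓⬛⬛⬛

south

❓❓❓⬛⬛⬜⬛⬛⬛⬛⬛
❓❓❓⬛⬛⬜⬛⬛⬛⬛⬛
❓❓❓⬛⬛⬜⬛⬛⬛⬛⬛
❓❓❓⬛⬛⬜⬛⬛⬛⬛⬛
❓❓❓⬛⬛⬜⬛⬛⬛⬛⬛
❓❓❓⬛⬛🔴⬛⬛⬛⬛⬛
❓❓❓⬛⬛⬜⬛⬛⬛⬛⬛
❓❓❓⬛⬛⬜⬛⬛⬛⬛⬛
❓❓❓❓❓❓❓❓⬛⬛⬛
❓❓❓❓❓❓❓❓⬛⬛⬛
❓❓❓❓❓❓❓❓⬛⬛⬛


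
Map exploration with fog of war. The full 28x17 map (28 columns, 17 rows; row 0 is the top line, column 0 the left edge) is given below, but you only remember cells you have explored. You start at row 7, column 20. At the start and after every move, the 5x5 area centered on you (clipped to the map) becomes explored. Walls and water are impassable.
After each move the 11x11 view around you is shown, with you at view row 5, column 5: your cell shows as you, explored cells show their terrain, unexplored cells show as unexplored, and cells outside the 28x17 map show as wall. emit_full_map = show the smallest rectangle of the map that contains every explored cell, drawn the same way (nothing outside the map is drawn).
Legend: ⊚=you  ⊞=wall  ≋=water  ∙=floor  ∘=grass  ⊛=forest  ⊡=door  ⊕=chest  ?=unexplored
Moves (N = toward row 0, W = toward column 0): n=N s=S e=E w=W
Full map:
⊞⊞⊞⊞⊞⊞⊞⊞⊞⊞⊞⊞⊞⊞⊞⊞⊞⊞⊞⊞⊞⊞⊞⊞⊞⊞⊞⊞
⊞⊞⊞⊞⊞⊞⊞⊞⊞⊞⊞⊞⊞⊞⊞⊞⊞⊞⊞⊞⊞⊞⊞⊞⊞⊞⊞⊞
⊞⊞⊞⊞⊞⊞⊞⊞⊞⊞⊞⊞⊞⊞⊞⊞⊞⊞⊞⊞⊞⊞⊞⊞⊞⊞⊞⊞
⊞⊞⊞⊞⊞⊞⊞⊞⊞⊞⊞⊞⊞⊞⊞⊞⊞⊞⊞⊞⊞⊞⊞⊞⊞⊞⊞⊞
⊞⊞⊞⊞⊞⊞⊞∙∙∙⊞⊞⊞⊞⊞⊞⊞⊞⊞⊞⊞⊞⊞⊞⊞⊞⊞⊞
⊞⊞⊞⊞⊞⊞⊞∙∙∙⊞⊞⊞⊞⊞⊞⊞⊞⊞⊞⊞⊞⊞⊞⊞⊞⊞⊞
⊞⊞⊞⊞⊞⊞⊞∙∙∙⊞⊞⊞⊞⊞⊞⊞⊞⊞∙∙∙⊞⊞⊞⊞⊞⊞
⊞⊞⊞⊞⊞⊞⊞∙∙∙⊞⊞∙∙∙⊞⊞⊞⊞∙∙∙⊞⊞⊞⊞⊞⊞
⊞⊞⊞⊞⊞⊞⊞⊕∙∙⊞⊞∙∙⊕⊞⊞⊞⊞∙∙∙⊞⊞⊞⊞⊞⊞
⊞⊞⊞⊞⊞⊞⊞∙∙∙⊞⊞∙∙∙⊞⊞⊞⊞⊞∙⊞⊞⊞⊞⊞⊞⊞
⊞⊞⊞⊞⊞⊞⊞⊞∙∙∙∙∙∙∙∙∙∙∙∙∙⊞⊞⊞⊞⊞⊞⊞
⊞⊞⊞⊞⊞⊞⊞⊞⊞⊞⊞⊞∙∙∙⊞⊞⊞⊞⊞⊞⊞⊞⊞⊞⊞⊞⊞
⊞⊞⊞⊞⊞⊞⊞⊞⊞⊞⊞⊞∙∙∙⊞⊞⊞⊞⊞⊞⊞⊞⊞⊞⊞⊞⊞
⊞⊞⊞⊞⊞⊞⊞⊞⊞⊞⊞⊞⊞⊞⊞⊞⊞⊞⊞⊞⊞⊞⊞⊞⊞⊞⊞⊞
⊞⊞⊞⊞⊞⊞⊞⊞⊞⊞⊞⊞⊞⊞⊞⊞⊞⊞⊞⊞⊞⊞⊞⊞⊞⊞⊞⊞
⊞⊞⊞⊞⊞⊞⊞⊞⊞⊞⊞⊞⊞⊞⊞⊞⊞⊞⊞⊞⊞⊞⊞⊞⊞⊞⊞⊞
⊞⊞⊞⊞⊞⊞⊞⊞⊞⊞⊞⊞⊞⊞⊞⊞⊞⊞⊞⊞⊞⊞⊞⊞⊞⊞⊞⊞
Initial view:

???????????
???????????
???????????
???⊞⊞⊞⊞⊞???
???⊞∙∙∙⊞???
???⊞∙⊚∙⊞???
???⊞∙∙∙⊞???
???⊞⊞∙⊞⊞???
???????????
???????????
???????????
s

???????????
???????????
???⊞⊞⊞⊞⊞???
???⊞∙∙∙⊞???
???⊞∙∙∙⊞???
???⊞∙⊚∙⊞???
???⊞⊞∙⊞⊞???
???∙∙∙⊞⊞???
???????????
???????????
???????????

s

???????????
???⊞⊞⊞⊞⊞???
???⊞∙∙∙⊞???
???⊞∙∙∙⊞???
???⊞∙∙∙⊞???
???⊞⊞⊚⊞⊞???
???∙∙∙⊞⊞???
???⊞⊞⊞⊞⊞???
???????????
???????????
???????????

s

???⊞⊞⊞⊞⊞???
???⊞∙∙∙⊞???
???⊞∙∙∙⊞???
???⊞∙∙∙⊞???
???⊞⊞∙⊞⊞???
???∙∙⊚⊞⊞???
???⊞⊞⊞⊞⊞???
???⊞⊞⊞⊞⊞???
???????????
???????????
???????????

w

????⊞⊞⊞⊞⊞??
????⊞∙∙∙⊞??
????⊞∙∙∙⊞??
???⊞⊞∙∙∙⊞??
???⊞⊞⊞∙⊞⊞??
???∙∙⊚∙⊞⊞??
???⊞⊞⊞⊞⊞⊞??
???⊞⊞⊞⊞⊞⊞??
???????????
???????????
???????????

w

?????⊞⊞⊞⊞⊞?
?????⊞∙∙∙⊞?
?????⊞∙∙∙⊞?
???⊞⊞⊞∙∙∙⊞?
???⊞⊞⊞⊞∙⊞⊞?
???∙∙⊚∙∙⊞⊞?
???⊞⊞⊞⊞⊞⊞⊞?
???⊞⊞⊞⊞⊞⊞⊞?
???????????
???????????
???????????

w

??????⊞⊞⊞⊞⊞
??????⊞∙∙∙⊞
??????⊞∙∙∙⊞
???⊞⊞⊞⊞∙∙∙⊞
???⊞⊞⊞⊞⊞∙⊞⊞
???∙∙⊚∙∙∙⊞⊞
???⊞⊞⊞⊞⊞⊞⊞⊞
???⊞⊞⊞⊞⊞⊞⊞⊞
???????????
???????????
???????????

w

???????⊞⊞⊞⊞
???????⊞∙∙∙
???????⊞∙∙∙
???⊕⊞⊞⊞⊞∙∙∙
???∙⊞⊞⊞⊞⊞∙⊞
???∙∙⊚∙∙∙∙⊞
???∙⊞⊞⊞⊞⊞⊞⊞
???∙⊞⊞⊞⊞⊞⊞⊞
???????????
???????????
???????????

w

????????⊞⊞⊞
????????⊞∙∙
????????⊞∙∙
???∙⊕⊞⊞⊞⊞∙∙
???∙∙⊞⊞⊞⊞⊞∙
???∙∙⊚∙∙∙∙∙
???∙∙⊞⊞⊞⊞⊞⊞
???∙∙⊞⊞⊞⊞⊞⊞
???????????
???????????
???????????

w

?????????⊞⊞
?????????⊞∙
?????????⊞∙
???∙∙⊕⊞⊞⊞⊞∙
???∙∙∙⊞⊞⊞⊞⊞
???∙∙⊚∙∙∙∙∙
???∙∙∙⊞⊞⊞⊞⊞
???∙∙∙⊞⊞⊞⊞⊞
???????????
???????????
???????????

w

??????????⊞
??????????⊞
??????????⊞
???⊞∙∙⊕⊞⊞⊞⊞
???⊞∙∙∙⊞⊞⊞⊞
???∙∙⊚∙∙∙∙∙
???⊞∙∙∙⊞⊞⊞⊞
???⊞∙∙∙⊞⊞⊞⊞
???????????
???????????
???????????

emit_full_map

???????⊞⊞⊞⊞⊞
???????⊞∙∙∙⊞
???????⊞∙∙∙⊞
⊞∙∙⊕⊞⊞⊞⊞∙∙∙⊞
⊞∙∙∙⊞⊞⊞⊞⊞∙⊞⊞
∙∙⊚∙∙∙∙∙∙∙⊞⊞
⊞∙∙∙⊞⊞⊞⊞⊞⊞⊞⊞
⊞∙∙∙⊞⊞⊞⊞⊞⊞⊞⊞

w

???????????
???????????
???????????
???⊞⊞∙∙⊕⊞⊞⊞
???⊞⊞∙∙∙⊞⊞⊞
???∙∙⊚∙∙∙∙∙
???⊞⊞∙∙∙⊞⊞⊞
???⊞⊞∙∙∙⊞⊞⊞
???????????
???????????
???????????

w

???????????
???????????
???????????
???∙⊞⊞∙∙⊕⊞⊞
???∙⊞⊞∙∙∙⊞⊞
???∙∙⊚∙∙∙∙∙
???⊞⊞⊞∙∙∙⊞⊞
???⊞⊞⊞∙∙∙⊞⊞
???????????
???????????
???????????

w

???????????
???????????
???????????
???∙∙⊞⊞∙∙⊕⊞
???∙∙⊞⊞∙∙∙⊞
???∙∙⊚∙∙∙∙∙
???⊞⊞⊞⊞∙∙∙⊞
???⊞⊞⊞⊞∙∙∙⊞
???????????
???????????
???????????

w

???????????
???????????
???????????
???⊕∙∙⊞⊞∙∙⊕
???∙∙∙⊞⊞∙∙∙
???⊞∙⊚∙∙∙∙∙
???⊞⊞⊞⊞⊞∙∙∙
???⊞⊞⊞⊞⊞∙∙∙
???????????
???????????
???????????

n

???????????
???????????
???????????
???∙∙∙⊞⊞???
???⊕∙∙⊞⊞∙∙⊕
???∙∙⊚⊞⊞∙∙∙
???⊞∙∙∙∙∙∙∙
???⊞⊞⊞⊞⊞∙∙∙
???⊞⊞⊞⊞⊞∙∙∙
???????????
???????????

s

???????????
???????????
???∙∙∙⊞⊞???
???⊕∙∙⊞⊞∙∙⊕
???∙∙∙⊞⊞∙∙∙
???⊞∙⊚∙∙∙∙∙
???⊞⊞⊞⊞⊞∙∙∙
???⊞⊞⊞⊞⊞∙∙∙
???????????
???????????
???????????

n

???????????
???????????
???????????
???∙∙∙⊞⊞???
???⊕∙∙⊞⊞∙∙⊕
???∙∙⊚⊞⊞∙∙∙
???⊞∙∙∙∙∙∙∙
???⊞⊞⊞⊞⊞∙∙∙
???⊞⊞⊞⊞⊞∙∙∙
???????????
???????????

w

???????????
???????????
???????????
???⊞∙∙∙⊞⊞??
???⊞⊕∙∙⊞⊞∙∙
???⊞∙⊚∙⊞⊞∙∙
???⊞⊞∙∙∙∙∙∙
???⊞⊞⊞⊞⊞⊞∙∙
????⊞⊞⊞⊞⊞∙∙
???????????
???????????

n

???????????
???????????
???????????
???⊞∙∙∙⊞???
???⊞∙∙∙⊞⊞??
???⊞⊕⊚∙⊞⊞∙∙
???⊞∙∙∙⊞⊞∙∙
???⊞⊞∙∙∙∙∙∙
???⊞⊞⊞⊞⊞⊞∙∙
????⊞⊞⊞⊞⊞∙∙
???????????

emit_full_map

????????????⊞⊞⊞⊞⊞
⊞∙∙∙⊞???????⊞∙∙∙⊞
⊞∙∙∙⊞⊞??????⊞∙∙∙⊞
⊞⊕⊚∙⊞⊞∙∙⊕⊞⊞⊞⊞∙∙∙⊞
⊞∙∙∙⊞⊞∙∙∙⊞⊞⊞⊞⊞∙⊞⊞
⊞⊞∙∙∙∙∙∙∙∙∙∙∙∙∙⊞⊞
⊞⊞⊞⊞⊞⊞∙∙∙⊞⊞⊞⊞⊞⊞⊞⊞
?⊞⊞⊞⊞⊞∙∙∙⊞⊞⊞⊞⊞⊞⊞⊞

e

???????????
???????????
???????????
??⊞∙∙∙⊞⊞???
??⊞∙∙∙⊞⊞???
??⊞⊕∙⊚⊞⊞∙∙⊕
??⊞∙∙∙⊞⊞∙∙∙
??⊞⊞∙∙∙∙∙∙∙
??⊞⊞⊞⊞⊞⊞∙∙∙
???⊞⊞⊞⊞⊞∙∙∙
???????????

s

???????????
???????????
??⊞∙∙∙⊞⊞???
??⊞∙∙∙⊞⊞???
??⊞⊕∙∙⊞⊞∙∙⊕
??⊞∙∙⊚⊞⊞∙∙∙
??⊞⊞∙∙∙∙∙∙∙
??⊞⊞⊞⊞⊞⊞∙∙∙
???⊞⊞⊞⊞⊞∙∙∙
???????????
???????????

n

???????????
???????????
???????????
??⊞∙∙∙⊞⊞???
??⊞∙∙∙⊞⊞???
??⊞⊕∙⊚⊞⊞∙∙⊕
??⊞∙∙∙⊞⊞∙∙∙
??⊞⊞∙∙∙∙∙∙∙
??⊞⊞⊞⊞⊞⊞∙∙∙
???⊞⊞⊞⊞⊞∙∙∙
???????????

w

???????????
???????????
???????????
???⊞∙∙∙⊞⊞??
???⊞∙∙∙⊞⊞??
???⊞⊕⊚∙⊞⊞∙∙
???⊞∙∙∙⊞⊞∙∙
???⊞⊞∙∙∙∙∙∙
???⊞⊞⊞⊞⊞⊞∙∙
????⊞⊞⊞⊞⊞∙∙
???????????

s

???????????
???????????
???⊞∙∙∙⊞⊞??
???⊞∙∙∙⊞⊞??
???⊞⊕∙∙⊞⊞∙∙
???⊞∙⊚∙⊞⊞∙∙
???⊞⊞∙∙∙∙∙∙
???⊞⊞⊞⊞⊞⊞∙∙
????⊞⊞⊞⊞⊞∙∙
???????????
???????????

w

???????????
???????????
????⊞∙∙∙⊞⊞?
???⊞⊞∙∙∙⊞⊞?
???⊞⊞⊕∙∙⊞⊞∙
???⊞⊞⊚∙∙⊞⊞∙
???⊞⊞⊞∙∙∙∙∙
???⊞⊞⊞⊞⊞⊞⊞∙
?????⊞⊞⊞⊞⊞∙
???????????
???????????

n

???????????
???????????
???????????
???⊞⊞∙∙∙⊞⊞?
???⊞⊞∙∙∙⊞⊞?
???⊞⊞⊚∙∙⊞⊞∙
???⊞⊞∙∙∙⊞⊞∙
???⊞⊞⊞∙∙∙∙∙
???⊞⊞⊞⊞⊞⊞⊞∙
?????⊞⊞⊞⊞⊞∙
???????????

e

???????????
???????????
???????????
??⊞⊞∙∙∙⊞⊞??
??⊞⊞∙∙∙⊞⊞??
??⊞⊞⊕⊚∙⊞⊞∙∙
??⊞⊞∙∙∙⊞⊞∙∙
??⊞⊞⊞∙∙∙∙∙∙
??⊞⊞⊞⊞⊞⊞⊞∙∙
????⊞⊞⊞⊞⊞∙∙
???????????

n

???????????
???????????
???????????
???⊞∙∙∙⊞???
??⊞⊞∙∙∙⊞⊞??
??⊞⊞∙⊚∙⊞⊞??
??⊞⊞⊕∙∙⊞⊞∙∙
??⊞⊞∙∙∙⊞⊞∙∙
??⊞⊞⊞∙∙∙∙∙∙
??⊞⊞⊞⊞⊞⊞⊞∙∙
????⊞⊞⊞⊞⊞∙∙

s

???????????
???????????
???⊞∙∙∙⊞???
??⊞⊞∙∙∙⊞⊞??
??⊞⊞∙∙∙⊞⊞??
??⊞⊞⊕⊚∙⊞⊞∙∙
??⊞⊞∙∙∙⊞⊞∙∙
??⊞⊞⊞∙∙∙∙∙∙
??⊞⊞⊞⊞⊞⊞⊞∙∙
????⊞⊞⊞⊞⊞∙∙
???????????

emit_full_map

?⊞∙∙∙⊞???????⊞⊞⊞⊞⊞
⊞⊞∙∙∙⊞⊞??????⊞∙∙∙⊞
⊞⊞∙∙∙⊞⊞??????⊞∙∙∙⊞
⊞⊞⊕⊚∙⊞⊞∙∙⊕⊞⊞⊞⊞∙∙∙⊞
⊞⊞∙∙∙⊞⊞∙∙∙⊞⊞⊞⊞⊞∙⊞⊞
⊞⊞⊞∙∙∙∙∙∙∙∙∙∙∙∙∙⊞⊞
⊞⊞⊞⊞⊞⊞⊞∙∙∙⊞⊞⊞⊞⊞⊞⊞⊞
??⊞⊞⊞⊞⊞∙∙∙⊞⊞⊞⊞⊞⊞⊞⊞

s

???????????
???⊞∙∙∙⊞???
??⊞⊞∙∙∙⊞⊞??
??⊞⊞∙∙∙⊞⊞??
??⊞⊞⊕∙∙⊞⊞∙∙
??⊞⊞∙⊚∙⊞⊞∙∙
??⊞⊞⊞∙∙∙∙∙∙
??⊞⊞⊞⊞⊞⊞⊞∙∙
????⊞⊞⊞⊞⊞∙∙
???????????
???????????

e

???????????
??⊞∙∙∙⊞????
?⊞⊞∙∙∙⊞⊞???
?⊞⊞∙∙∙⊞⊞???
?⊞⊞⊕∙∙⊞⊞∙∙⊕
?⊞⊞∙∙⊚⊞⊞∙∙∙
?⊞⊞⊞∙∙∙∙∙∙∙
?⊞⊞⊞⊞⊞⊞⊞∙∙∙
???⊞⊞⊞⊞⊞∙∙∙
???????????
???????????

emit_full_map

?⊞∙∙∙⊞???????⊞⊞⊞⊞⊞
⊞⊞∙∙∙⊞⊞??????⊞∙∙∙⊞
⊞⊞∙∙∙⊞⊞??????⊞∙∙∙⊞
⊞⊞⊕∙∙⊞⊞∙∙⊕⊞⊞⊞⊞∙∙∙⊞
⊞⊞∙∙⊚⊞⊞∙∙∙⊞⊞⊞⊞⊞∙⊞⊞
⊞⊞⊞∙∙∙∙∙∙∙∙∙∙∙∙∙⊞⊞
⊞⊞⊞⊞⊞⊞⊞∙∙∙⊞⊞⊞⊞⊞⊞⊞⊞
??⊞⊞⊞⊞⊞∙∙∙⊞⊞⊞⊞⊞⊞⊞⊞


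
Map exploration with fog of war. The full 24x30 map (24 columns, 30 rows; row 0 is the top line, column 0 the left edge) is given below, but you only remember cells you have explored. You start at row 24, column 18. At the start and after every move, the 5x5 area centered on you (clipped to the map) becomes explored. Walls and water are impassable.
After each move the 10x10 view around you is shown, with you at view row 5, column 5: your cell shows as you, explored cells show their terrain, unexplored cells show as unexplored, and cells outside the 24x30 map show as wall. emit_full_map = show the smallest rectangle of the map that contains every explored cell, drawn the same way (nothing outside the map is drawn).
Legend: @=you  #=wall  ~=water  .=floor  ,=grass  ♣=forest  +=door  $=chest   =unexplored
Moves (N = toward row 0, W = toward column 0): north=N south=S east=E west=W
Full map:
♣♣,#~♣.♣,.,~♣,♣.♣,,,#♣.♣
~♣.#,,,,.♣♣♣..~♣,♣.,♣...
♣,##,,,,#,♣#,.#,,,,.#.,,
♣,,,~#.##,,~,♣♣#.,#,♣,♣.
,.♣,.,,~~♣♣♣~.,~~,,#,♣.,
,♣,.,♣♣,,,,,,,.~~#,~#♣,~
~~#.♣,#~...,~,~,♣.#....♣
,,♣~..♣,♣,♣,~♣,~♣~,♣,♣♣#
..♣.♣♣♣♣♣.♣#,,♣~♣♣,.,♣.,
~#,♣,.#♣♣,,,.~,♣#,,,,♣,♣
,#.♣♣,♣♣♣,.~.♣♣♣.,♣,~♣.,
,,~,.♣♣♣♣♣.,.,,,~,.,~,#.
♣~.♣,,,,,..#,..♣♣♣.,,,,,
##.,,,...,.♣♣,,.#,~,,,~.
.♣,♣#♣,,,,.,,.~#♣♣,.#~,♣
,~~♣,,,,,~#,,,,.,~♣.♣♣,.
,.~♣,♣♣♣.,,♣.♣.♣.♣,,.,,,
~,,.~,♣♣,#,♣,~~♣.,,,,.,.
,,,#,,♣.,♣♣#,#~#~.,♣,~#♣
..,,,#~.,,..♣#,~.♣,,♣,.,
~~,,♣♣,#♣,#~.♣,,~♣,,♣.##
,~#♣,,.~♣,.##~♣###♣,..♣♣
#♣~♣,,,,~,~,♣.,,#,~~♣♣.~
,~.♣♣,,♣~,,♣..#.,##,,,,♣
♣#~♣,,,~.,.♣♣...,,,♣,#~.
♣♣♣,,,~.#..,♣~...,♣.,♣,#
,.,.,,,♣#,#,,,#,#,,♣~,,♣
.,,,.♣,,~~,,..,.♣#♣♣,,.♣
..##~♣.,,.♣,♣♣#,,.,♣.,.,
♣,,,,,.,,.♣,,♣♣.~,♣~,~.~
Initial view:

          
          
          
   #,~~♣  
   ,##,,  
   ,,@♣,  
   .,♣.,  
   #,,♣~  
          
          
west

          
          
          
   ,#,~~♣ 
   .,##,, 
   .,@,♣, 
   ..,♣., 
   ,#,,♣~ 
          
          

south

          
          
   ,#,~~♣ 
   .,##,, 
   .,,,♣, 
   ..@♣., 
   ,#,,♣~ 
   .♣#♣♣  
          
          

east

          
          
  ,#,~~♣  
  .,##,,  
  .,,,♣,  
  ..,@.,  
  ,#,,♣~  
  .♣#♣♣,  
          
          

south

          
  ,#,~~♣  
  .,##,,  
  .,,,♣,  
  ..,♣.,  
  ,#,@♣~  
  .♣#♣♣,  
   ,.,♣.  
          
##########

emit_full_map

,#,~~♣
.,##,,
.,,,♣,
..,♣.,
,#,@♣~
.♣#♣♣,
 ,.,♣.

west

          
   ,#,~~♣ 
   .,##,, 
   .,,,♣, 
   ..,♣., 
   ,#@,♣~ 
   .♣#♣♣, 
   ,,.,♣. 
          
##########

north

          
          
   ,#,~~♣ 
   .,##,, 
   .,,,♣, 
   ..@♣., 
   ,#,,♣~ 
   .♣#♣♣, 
   ,,.,♣. 
          

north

          
          
          
   ,#,~~♣ 
   .,##,, 
   .,@,♣, 
   ..,♣., 
   ,#,,♣~ 
   .♣#♣♣, 
   ,,.,♣. 

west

          
          
          
   ,,#,~~♣
   #.,##,,
   ..@,,♣,
   ...,♣.,
   #,#,,♣~
    .♣#♣♣,
    ,,.,♣.

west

          
          
          
   .,,#,~~
   .#.,##,
   ..@,,,♣
   ~...,♣.
   ,#,#,,♣
     .♣#♣♣
     ,,.,♣

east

          
          
          
  .,,#,~~♣
  .#.,##,,
  ...@,,♣,
  ~...,♣.,
  ,#,#,,♣~
    .♣#♣♣,
    ,,.,♣.

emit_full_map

.,,#,~~♣
.#.,##,,
...@,,♣,
~...,♣.,
,#,#,,♣~
  .♣#♣♣,
  ,,.,♣.

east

          
          
          
 .,,#,~~♣ 
 .#.,##,, 
 ...,@,♣, 
 ~...,♣., 
 ,#,#,,♣~ 
   .♣#♣♣, 
   ,,.,♣. 

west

          
          
          
  .,,#,~~♣
  .#.,##,,
  ...@,,♣,
  ~...,♣.,
  ,#,#,,♣~
    .♣#♣♣,
    ,,.,♣.

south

          
          
  .,,#,~~♣
  .#.,##,,
  ...,,,♣,
  ~..@,♣.,
  ,#,#,,♣~
   ,.♣#♣♣,
    ,,.,♣.
          

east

          
          
 .,,#,~~♣ 
 .#.,##,, 
 ...,,,♣, 
 ~...@♣., 
 ,#,#,,♣~ 
  ,.♣#♣♣, 
   ,,.,♣. 
          

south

          
 .,,#,~~♣ 
 .#.,##,, 
 ...,,,♣, 
 ~...,♣., 
 ,#,#@,♣~ 
  ,.♣#♣♣, 
   ,,.,♣. 
          
##########

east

          
.,,#,~~♣  
.#.,##,,  
...,,,♣,  
~...,♣.,  
,#,#,@♣~  
 ,.♣#♣♣,  
  ,,.,♣.  
          
##########

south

.,,#,~~♣  
.#.,##,,  
...,,,♣,  
~...,♣.,  
,#,#,,♣~  
 ,.♣#@♣,  
  ,,.,♣.  
   ~,♣~,  
##########
##########

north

          
.,,#,~~♣  
.#.,##,,  
...,,,♣,  
~...,♣.,  
,#,#,@♣~  
 ,.♣#♣♣,  
  ,,.,♣.  
   ~,♣~,  
##########

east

          
,,#,~~♣   
#.,##,,   
..,,,♣,#  
...,♣.,♣  
#,#,,@~,  
,.♣#♣♣,,  
 ,,.,♣.,  
  ~,♣~,   
##########

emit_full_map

.,,#,~~♣ 
.#.,##,, 
...,,,♣,#
~...,♣.,♣
,#,#,,@~,
 ,.♣#♣♣,,
  ,,.,♣.,
   ~,♣~, 

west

          
.,,#,~~♣  
.#.,##,,  
...,,,♣,# 
~...,♣.,♣ 
,#,#,@♣~, 
 ,.♣#♣♣,, 
  ,,.,♣., 
   ~,♣~,  
##########

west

          
 .,,#,~~♣ 
 .#.,##,, 
 ...,,,♣,#
 ~...,♣.,♣
 ,#,#@,♣~,
  ,.♣#♣♣,,
   ,,.,♣.,
    ~,♣~, 
##########

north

          
          
 .,,#,~~♣ 
 .#.,##,, 
 ...,,,♣,#
 ~...@♣.,♣
 ,#,#,,♣~,
  ,.♣#♣♣,,
   ,,.,♣.,
    ~,♣~, 

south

          
 .,,#,~~♣ 
 .#.,##,, 
 ...,,,♣,#
 ~...,♣.,♣
 ,#,#@,♣~,
  ,.♣#♣♣,,
   ,,.,♣.,
    ~,♣~, 
##########

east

          
.,,#,~~♣  
.#.,##,,  
...,,,♣,# 
~...,♣.,♣ 
,#,#,@♣~, 
 ,.♣#♣♣,, 
  ,,.,♣., 
   ~,♣~,  
##########


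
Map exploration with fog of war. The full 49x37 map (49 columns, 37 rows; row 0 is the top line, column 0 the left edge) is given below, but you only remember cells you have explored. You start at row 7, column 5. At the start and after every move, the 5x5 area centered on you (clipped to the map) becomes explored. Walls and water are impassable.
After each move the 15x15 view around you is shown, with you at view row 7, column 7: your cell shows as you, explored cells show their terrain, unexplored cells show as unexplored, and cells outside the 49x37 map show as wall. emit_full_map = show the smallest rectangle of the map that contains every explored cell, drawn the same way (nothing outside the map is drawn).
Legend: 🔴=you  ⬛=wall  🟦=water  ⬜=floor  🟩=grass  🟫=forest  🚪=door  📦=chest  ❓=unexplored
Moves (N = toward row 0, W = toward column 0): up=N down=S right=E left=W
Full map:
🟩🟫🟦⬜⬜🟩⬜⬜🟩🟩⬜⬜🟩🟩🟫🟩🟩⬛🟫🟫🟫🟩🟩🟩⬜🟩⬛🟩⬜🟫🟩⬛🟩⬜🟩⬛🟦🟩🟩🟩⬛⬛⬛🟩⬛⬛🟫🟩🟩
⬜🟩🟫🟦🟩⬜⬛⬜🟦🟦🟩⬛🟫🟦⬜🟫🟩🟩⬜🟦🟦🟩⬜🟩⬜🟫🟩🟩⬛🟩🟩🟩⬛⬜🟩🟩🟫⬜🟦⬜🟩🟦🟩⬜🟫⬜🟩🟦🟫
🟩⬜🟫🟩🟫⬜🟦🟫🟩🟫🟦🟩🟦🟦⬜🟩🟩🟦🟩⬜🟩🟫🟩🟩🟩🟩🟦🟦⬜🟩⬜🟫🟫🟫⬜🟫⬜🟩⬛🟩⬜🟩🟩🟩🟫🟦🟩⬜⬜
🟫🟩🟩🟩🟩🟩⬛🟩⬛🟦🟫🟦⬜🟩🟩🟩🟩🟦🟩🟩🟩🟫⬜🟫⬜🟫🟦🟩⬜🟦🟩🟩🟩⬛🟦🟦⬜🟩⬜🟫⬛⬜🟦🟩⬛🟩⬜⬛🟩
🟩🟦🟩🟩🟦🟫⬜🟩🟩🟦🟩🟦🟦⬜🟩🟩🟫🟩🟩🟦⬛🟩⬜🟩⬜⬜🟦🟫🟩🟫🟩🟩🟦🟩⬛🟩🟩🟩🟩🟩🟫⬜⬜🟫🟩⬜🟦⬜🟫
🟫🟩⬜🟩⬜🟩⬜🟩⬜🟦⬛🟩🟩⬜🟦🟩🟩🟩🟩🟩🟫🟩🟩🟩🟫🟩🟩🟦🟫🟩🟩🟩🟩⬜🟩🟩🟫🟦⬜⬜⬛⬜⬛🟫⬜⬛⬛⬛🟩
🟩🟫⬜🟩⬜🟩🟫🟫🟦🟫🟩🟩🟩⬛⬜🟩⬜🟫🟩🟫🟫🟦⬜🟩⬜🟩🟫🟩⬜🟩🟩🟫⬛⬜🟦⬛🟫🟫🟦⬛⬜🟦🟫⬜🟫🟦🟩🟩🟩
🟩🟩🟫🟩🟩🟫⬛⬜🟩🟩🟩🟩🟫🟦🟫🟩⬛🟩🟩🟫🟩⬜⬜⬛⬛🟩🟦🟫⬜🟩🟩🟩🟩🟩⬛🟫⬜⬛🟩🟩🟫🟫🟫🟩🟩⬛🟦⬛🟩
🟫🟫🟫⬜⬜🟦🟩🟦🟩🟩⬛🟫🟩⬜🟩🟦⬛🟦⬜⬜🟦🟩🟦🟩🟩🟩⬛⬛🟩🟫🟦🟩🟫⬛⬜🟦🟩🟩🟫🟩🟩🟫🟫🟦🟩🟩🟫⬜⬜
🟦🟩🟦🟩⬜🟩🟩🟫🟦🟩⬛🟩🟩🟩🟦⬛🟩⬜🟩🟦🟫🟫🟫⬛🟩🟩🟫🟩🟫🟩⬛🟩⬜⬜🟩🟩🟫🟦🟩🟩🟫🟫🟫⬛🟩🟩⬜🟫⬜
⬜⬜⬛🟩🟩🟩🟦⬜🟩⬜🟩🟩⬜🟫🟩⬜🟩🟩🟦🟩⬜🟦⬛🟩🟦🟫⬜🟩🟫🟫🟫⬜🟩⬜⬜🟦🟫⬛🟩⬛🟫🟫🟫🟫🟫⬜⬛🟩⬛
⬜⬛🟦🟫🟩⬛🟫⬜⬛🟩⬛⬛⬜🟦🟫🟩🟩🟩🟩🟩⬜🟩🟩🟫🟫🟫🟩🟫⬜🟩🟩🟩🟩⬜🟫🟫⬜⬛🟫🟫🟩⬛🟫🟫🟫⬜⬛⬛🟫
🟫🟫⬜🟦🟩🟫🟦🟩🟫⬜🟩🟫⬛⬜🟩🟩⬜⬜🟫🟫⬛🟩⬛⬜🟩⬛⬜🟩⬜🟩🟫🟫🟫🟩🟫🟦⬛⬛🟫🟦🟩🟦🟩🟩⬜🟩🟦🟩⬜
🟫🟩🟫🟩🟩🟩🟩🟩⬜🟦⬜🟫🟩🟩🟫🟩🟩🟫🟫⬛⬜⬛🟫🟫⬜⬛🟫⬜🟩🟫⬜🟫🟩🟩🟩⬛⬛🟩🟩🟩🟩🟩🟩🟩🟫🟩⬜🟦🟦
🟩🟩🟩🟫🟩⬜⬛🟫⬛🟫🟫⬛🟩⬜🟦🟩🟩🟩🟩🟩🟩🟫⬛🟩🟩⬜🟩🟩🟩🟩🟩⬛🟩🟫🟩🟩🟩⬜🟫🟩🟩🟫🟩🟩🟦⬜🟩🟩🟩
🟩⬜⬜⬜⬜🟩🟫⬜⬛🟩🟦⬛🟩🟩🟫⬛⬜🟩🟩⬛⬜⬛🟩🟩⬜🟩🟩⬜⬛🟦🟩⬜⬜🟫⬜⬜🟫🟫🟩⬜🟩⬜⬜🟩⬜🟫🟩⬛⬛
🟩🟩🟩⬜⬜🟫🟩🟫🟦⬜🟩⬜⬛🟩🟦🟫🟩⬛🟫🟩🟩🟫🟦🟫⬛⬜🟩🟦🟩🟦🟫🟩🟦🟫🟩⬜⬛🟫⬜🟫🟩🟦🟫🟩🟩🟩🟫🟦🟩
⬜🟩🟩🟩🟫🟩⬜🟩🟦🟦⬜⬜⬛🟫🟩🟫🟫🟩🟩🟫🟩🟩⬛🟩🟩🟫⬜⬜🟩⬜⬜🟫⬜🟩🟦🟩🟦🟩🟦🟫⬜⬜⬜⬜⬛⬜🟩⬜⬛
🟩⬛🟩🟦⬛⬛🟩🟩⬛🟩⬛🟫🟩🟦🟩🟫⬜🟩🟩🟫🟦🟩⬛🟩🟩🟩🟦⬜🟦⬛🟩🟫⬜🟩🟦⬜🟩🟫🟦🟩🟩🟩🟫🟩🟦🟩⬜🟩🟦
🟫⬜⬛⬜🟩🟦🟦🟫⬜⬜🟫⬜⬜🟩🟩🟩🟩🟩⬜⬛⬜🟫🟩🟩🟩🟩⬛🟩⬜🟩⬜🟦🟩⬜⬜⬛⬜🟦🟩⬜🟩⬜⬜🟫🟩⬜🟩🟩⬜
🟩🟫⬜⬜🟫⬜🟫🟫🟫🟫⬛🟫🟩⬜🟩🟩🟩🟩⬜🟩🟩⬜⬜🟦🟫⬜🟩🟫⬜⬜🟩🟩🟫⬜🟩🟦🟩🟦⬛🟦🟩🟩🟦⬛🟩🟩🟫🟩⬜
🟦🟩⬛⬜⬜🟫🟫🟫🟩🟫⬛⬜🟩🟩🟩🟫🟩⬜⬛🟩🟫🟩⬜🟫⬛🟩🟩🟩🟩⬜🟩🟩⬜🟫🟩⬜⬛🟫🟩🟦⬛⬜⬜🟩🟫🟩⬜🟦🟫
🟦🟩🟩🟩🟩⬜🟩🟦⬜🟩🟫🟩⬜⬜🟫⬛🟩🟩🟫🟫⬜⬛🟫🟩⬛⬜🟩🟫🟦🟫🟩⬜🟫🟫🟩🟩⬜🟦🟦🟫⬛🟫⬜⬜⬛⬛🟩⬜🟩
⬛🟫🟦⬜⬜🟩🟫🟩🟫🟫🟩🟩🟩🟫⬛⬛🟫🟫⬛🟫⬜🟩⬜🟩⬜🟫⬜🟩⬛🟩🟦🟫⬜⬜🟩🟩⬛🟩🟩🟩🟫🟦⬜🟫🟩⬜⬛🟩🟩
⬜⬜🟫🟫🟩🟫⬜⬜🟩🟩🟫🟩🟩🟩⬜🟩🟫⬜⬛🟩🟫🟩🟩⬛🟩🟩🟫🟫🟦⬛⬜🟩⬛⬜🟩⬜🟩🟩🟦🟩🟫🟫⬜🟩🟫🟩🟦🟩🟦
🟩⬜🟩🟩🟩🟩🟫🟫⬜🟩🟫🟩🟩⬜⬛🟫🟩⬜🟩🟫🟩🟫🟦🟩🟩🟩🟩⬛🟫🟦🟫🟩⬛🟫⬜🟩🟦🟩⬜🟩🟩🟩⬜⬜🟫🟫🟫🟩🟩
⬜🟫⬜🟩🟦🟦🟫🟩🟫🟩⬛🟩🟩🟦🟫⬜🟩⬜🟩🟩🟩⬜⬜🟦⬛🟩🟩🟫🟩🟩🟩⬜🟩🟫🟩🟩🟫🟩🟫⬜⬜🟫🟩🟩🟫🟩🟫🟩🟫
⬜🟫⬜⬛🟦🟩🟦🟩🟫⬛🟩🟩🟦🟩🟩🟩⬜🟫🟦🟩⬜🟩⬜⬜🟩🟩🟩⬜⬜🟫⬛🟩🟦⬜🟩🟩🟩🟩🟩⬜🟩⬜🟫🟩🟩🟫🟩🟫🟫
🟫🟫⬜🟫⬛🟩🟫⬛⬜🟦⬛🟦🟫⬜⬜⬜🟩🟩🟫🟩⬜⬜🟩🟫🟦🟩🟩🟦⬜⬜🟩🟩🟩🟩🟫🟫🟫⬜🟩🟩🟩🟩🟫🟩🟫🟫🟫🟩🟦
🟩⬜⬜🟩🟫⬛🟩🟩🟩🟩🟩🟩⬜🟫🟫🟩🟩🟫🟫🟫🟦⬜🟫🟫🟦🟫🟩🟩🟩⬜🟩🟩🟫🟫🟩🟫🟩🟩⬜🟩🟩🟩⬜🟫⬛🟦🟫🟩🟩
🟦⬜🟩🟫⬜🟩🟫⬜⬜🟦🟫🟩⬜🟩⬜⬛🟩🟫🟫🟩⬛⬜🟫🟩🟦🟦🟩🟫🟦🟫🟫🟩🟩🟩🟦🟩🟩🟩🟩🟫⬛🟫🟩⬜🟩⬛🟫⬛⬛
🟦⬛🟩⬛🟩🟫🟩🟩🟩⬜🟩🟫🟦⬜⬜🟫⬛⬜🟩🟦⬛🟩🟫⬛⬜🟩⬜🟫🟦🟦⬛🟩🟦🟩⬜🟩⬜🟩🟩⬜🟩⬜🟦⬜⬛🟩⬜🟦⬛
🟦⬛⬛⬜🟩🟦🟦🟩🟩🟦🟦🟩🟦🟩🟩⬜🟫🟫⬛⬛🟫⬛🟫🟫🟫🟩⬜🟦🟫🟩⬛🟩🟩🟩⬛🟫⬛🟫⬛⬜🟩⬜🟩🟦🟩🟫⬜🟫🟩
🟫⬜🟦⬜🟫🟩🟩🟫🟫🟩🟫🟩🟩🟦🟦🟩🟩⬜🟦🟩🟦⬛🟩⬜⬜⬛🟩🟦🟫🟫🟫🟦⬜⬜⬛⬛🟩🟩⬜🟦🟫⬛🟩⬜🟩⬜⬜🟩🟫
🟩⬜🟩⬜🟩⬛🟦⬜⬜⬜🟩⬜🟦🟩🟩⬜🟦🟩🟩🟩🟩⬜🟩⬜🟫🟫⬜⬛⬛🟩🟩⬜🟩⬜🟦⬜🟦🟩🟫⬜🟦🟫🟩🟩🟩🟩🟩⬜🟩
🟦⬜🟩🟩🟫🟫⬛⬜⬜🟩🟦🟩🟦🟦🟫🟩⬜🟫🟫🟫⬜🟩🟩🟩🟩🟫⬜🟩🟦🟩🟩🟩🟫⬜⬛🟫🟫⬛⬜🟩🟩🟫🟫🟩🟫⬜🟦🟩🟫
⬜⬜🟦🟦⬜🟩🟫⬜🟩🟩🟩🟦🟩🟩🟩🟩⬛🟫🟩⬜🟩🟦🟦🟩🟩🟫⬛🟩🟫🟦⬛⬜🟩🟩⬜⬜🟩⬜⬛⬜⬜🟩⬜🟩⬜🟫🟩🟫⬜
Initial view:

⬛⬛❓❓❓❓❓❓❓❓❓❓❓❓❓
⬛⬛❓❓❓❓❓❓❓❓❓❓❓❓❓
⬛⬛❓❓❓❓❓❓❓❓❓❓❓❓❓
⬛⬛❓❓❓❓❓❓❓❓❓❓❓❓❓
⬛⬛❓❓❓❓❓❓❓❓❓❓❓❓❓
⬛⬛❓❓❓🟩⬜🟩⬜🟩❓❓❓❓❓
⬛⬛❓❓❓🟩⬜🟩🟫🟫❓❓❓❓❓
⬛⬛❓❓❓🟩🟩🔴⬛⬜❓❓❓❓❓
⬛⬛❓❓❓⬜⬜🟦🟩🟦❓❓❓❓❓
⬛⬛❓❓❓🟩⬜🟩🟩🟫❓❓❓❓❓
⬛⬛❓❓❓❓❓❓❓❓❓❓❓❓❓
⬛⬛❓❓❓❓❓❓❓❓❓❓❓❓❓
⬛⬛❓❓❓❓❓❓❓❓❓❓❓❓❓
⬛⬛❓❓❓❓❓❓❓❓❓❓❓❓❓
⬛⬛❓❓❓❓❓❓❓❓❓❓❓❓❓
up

⬛⬛⬛⬛⬛⬛⬛⬛⬛⬛⬛⬛⬛⬛⬛
⬛⬛❓❓❓❓❓❓❓❓❓❓❓❓❓
⬛⬛❓❓❓❓❓❓❓❓❓❓❓❓❓
⬛⬛❓❓❓❓❓❓❓❓❓❓❓❓❓
⬛⬛❓❓❓❓❓❓❓❓❓❓❓❓❓
⬛⬛❓❓❓🟩🟦🟫⬜🟩❓❓❓❓❓
⬛⬛❓❓❓🟩⬜🟩⬜🟩❓❓❓❓❓
⬛⬛❓❓❓🟩⬜🔴🟫🟫❓❓❓❓❓
⬛⬛❓❓❓🟩🟩🟫⬛⬜❓❓❓❓❓
⬛⬛❓❓❓⬜⬜🟦🟩🟦❓❓❓❓❓
⬛⬛❓❓❓🟩⬜🟩🟩🟫❓❓❓❓❓
⬛⬛❓❓❓❓❓❓❓❓❓❓❓❓❓
⬛⬛❓❓❓❓❓❓❓❓❓❓❓❓❓
⬛⬛❓❓❓❓❓❓❓❓❓❓❓❓❓
⬛⬛❓❓❓❓❓❓❓❓❓❓❓❓❓

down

⬛⬛❓❓❓❓❓❓❓❓❓❓❓❓❓
⬛⬛❓❓❓❓❓❓❓❓❓❓❓❓❓
⬛⬛❓❓❓❓❓❓❓❓❓❓❓❓❓
⬛⬛❓❓❓❓❓❓❓❓❓❓❓❓❓
⬛⬛❓❓❓🟩🟦🟫⬜🟩❓❓❓❓❓
⬛⬛❓❓❓🟩⬜🟩⬜🟩❓❓❓❓❓
⬛⬛❓❓❓🟩⬜🟩🟫🟫❓❓❓❓❓
⬛⬛❓❓❓🟩🟩🔴⬛⬜❓❓❓❓❓
⬛⬛❓❓❓⬜⬜🟦🟩🟦❓❓❓❓❓
⬛⬛❓❓❓🟩⬜🟩🟩🟫❓❓❓❓❓
⬛⬛❓❓❓❓❓❓❓❓❓❓❓❓❓
⬛⬛❓❓❓❓❓❓❓❓❓❓❓❓❓
⬛⬛❓❓❓❓❓❓❓❓❓❓❓❓❓
⬛⬛❓❓❓❓❓❓❓❓❓❓❓❓❓
⬛⬛❓❓❓❓❓❓❓❓❓❓❓❓❓

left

⬛⬛⬛❓❓❓❓❓❓❓❓❓❓❓❓
⬛⬛⬛❓❓❓❓❓❓❓❓❓❓❓❓
⬛⬛⬛❓❓❓❓❓❓❓❓❓❓❓❓
⬛⬛⬛❓❓❓❓❓❓❓❓❓❓❓❓
⬛⬛⬛❓❓❓🟩🟦🟫⬜🟩❓❓❓❓
⬛⬛⬛❓❓⬜🟩⬜🟩⬜🟩❓❓❓❓
⬛⬛⬛❓❓⬜🟩⬜🟩🟫🟫❓❓❓❓
⬛⬛⬛❓❓🟫🟩🔴🟫⬛⬜❓❓❓❓
⬛⬛⬛❓❓🟫⬜⬜🟦🟩🟦❓❓❓❓
⬛⬛⬛❓❓🟦🟩⬜🟩🟩🟫❓❓❓❓
⬛⬛⬛❓❓❓❓❓❓❓❓❓❓❓❓
⬛⬛⬛❓❓❓❓❓❓❓❓❓❓❓❓
⬛⬛⬛❓❓❓❓❓❓❓❓❓❓❓❓
⬛⬛⬛❓❓❓❓❓❓❓❓❓❓❓❓
⬛⬛⬛❓❓❓❓❓❓❓❓❓❓❓❓

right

⬛⬛❓❓❓❓❓❓❓❓❓❓❓❓❓
⬛⬛❓❓❓❓❓❓❓❓❓❓❓❓❓
⬛⬛❓❓❓❓❓❓❓❓❓❓❓❓❓
⬛⬛❓❓❓❓❓❓❓❓❓❓❓❓❓
⬛⬛❓❓❓🟩🟦🟫⬜🟩❓❓❓❓❓
⬛⬛❓❓⬜🟩⬜🟩⬜🟩❓❓❓❓❓
⬛⬛❓❓⬜🟩⬜🟩🟫🟫❓❓❓❓❓
⬛⬛❓❓🟫🟩🟩🔴⬛⬜❓❓❓❓❓
⬛⬛❓❓🟫⬜⬜🟦🟩🟦❓❓❓❓❓
⬛⬛❓❓🟦🟩⬜🟩🟩🟫❓❓❓❓❓
⬛⬛❓❓❓❓❓❓❓❓❓❓❓❓❓
⬛⬛❓❓❓❓❓❓❓❓❓❓❓❓❓
⬛⬛❓❓❓❓❓❓❓❓❓❓❓❓❓
⬛⬛❓❓❓❓❓❓❓❓❓❓❓❓❓
⬛⬛❓❓❓❓❓❓❓❓❓❓❓❓❓

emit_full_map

❓🟩🟦🟫⬜🟩
⬜🟩⬜🟩⬜🟩
⬜🟩⬜🟩🟫🟫
🟫🟩🟩🔴⬛⬜
🟫⬜⬜🟦🟩🟦
🟦🟩⬜🟩🟩🟫

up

⬛⬛⬛⬛⬛⬛⬛⬛⬛⬛⬛⬛⬛⬛⬛
⬛⬛❓❓❓❓❓❓❓❓❓❓❓❓❓
⬛⬛❓❓❓❓❓❓❓❓❓❓❓❓❓
⬛⬛❓❓❓❓❓❓❓❓❓❓❓❓❓
⬛⬛❓❓❓❓❓❓❓❓❓❓❓❓❓
⬛⬛❓❓❓🟩🟦🟫⬜🟩❓❓❓❓❓
⬛⬛❓❓⬜🟩⬜🟩⬜🟩❓❓❓❓❓
⬛⬛❓❓⬜🟩⬜🔴🟫🟫❓❓❓❓❓
⬛⬛❓❓🟫🟩🟩🟫⬛⬜❓❓❓❓❓
⬛⬛❓❓🟫⬜⬜🟦🟩🟦❓❓❓❓❓
⬛⬛❓❓🟦🟩⬜🟩🟩🟫❓❓❓❓❓
⬛⬛❓❓❓❓❓❓❓❓❓❓❓❓❓
⬛⬛❓❓❓❓❓❓❓❓❓❓❓❓❓
⬛⬛❓❓❓❓❓❓❓❓❓❓❓❓❓
⬛⬛❓❓❓❓❓❓❓❓❓❓❓❓❓

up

⬛⬛⬛⬛⬛⬛⬛⬛⬛⬛⬛⬛⬛⬛⬛
⬛⬛⬛⬛⬛⬛⬛⬛⬛⬛⬛⬛⬛⬛⬛
⬛⬛❓❓❓❓❓❓❓❓❓❓❓❓❓
⬛⬛❓❓❓❓❓❓❓❓❓❓❓❓❓
⬛⬛❓❓❓❓❓❓❓❓❓❓❓❓❓
⬛⬛❓❓❓🟩🟩🟩⬛🟩❓❓❓❓❓
⬛⬛❓❓❓🟩🟦🟫⬜🟩❓❓❓❓❓
⬛⬛❓❓⬜🟩⬜🔴⬜🟩❓❓❓❓❓
⬛⬛❓❓⬜🟩⬜🟩🟫🟫❓❓❓❓❓
⬛⬛❓❓🟫🟩🟩🟫⬛⬜❓❓❓❓❓
⬛⬛❓❓🟫⬜⬜🟦🟩🟦❓❓❓❓❓
⬛⬛❓❓🟦🟩⬜🟩🟩🟫❓❓❓❓❓
⬛⬛❓❓❓❓❓❓❓❓❓❓❓❓❓
⬛⬛❓❓❓❓❓❓❓❓❓❓❓❓❓
⬛⬛❓❓❓❓❓❓❓❓❓❓❓❓❓

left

⬛⬛⬛⬛⬛⬛⬛⬛⬛⬛⬛⬛⬛⬛⬛
⬛⬛⬛⬛⬛⬛⬛⬛⬛⬛⬛⬛⬛⬛⬛
⬛⬛⬛❓❓❓❓❓❓❓❓❓❓❓❓
⬛⬛⬛❓❓❓❓❓❓❓❓❓❓❓❓
⬛⬛⬛❓❓❓❓❓❓❓❓❓❓❓❓
⬛⬛⬛❓❓🟩🟩🟩🟩⬛🟩❓❓❓❓
⬛⬛⬛❓❓🟩🟩🟦🟫⬜🟩❓❓❓❓
⬛⬛⬛❓❓⬜🟩🔴🟩⬜🟩❓❓❓❓
⬛⬛⬛❓❓⬜🟩⬜🟩🟫🟫❓❓❓❓
⬛⬛⬛❓❓🟫🟩🟩🟫⬛⬜❓❓❓❓
⬛⬛⬛❓❓🟫⬜⬜🟦🟩🟦❓❓❓❓
⬛⬛⬛❓❓🟦🟩⬜🟩🟩🟫❓❓❓❓
⬛⬛⬛❓❓❓❓❓❓❓❓❓❓❓❓
⬛⬛⬛❓❓❓❓❓❓❓❓❓❓❓❓
⬛⬛⬛❓❓❓❓❓❓❓❓❓❓❓❓

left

⬛⬛⬛⬛⬛⬛⬛⬛⬛⬛⬛⬛⬛⬛⬛
⬛⬛⬛⬛⬛⬛⬛⬛⬛⬛⬛⬛⬛⬛⬛
⬛⬛⬛⬛❓❓❓❓❓❓❓❓❓❓❓
⬛⬛⬛⬛❓❓❓❓❓❓❓❓❓❓❓
⬛⬛⬛⬛❓❓❓❓❓❓❓❓❓❓❓
⬛⬛⬛⬛❓🟩🟩🟩🟩🟩⬛🟩❓❓❓
⬛⬛⬛⬛❓🟦🟩🟩🟦🟫⬜🟩❓❓❓
⬛⬛⬛⬛❓🟩⬜🔴⬜🟩⬜🟩❓❓❓
⬛⬛⬛⬛❓🟫⬜🟩⬜🟩🟫🟫❓❓❓
⬛⬛⬛⬛❓🟩🟫🟩🟩🟫⬛⬜❓❓❓
⬛⬛⬛⬛❓❓🟫⬜⬜🟦🟩🟦❓❓❓
⬛⬛⬛⬛❓❓🟦🟩⬜🟩🟩🟫❓❓❓
⬛⬛⬛⬛❓❓❓❓❓❓❓❓❓❓❓
⬛⬛⬛⬛❓❓❓❓❓❓❓❓❓❓❓
⬛⬛⬛⬛❓❓❓❓❓❓❓❓❓❓❓

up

⬛⬛⬛⬛⬛⬛⬛⬛⬛⬛⬛⬛⬛⬛⬛
⬛⬛⬛⬛⬛⬛⬛⬛⬛⬛⬛⬛⬛⬛⬛
⬛⬛⬛⬛⬛⬛⬛⬛⬛⬛⬛⬛⬛⬛⬛
⬛⬛⬛⬛❓❓❓❓❓❓❓❓❓❓❓
⬛⬛⬛⬛❓❓❓❓❓❓❓❓❓❓❓
⬛⬛⬛⬛❓⬜🟫🟩🟫⬜❓❓❓❓❓
⬛⬛⬛⬛❓🟩🟩🟩🟩🟩⬛🟩❓❓❓
⬛⬛⬛⬛❓🟦🟩🔴🟦🟫⬜🟩❓❓❓
⬛⬛⬛⬛❓🟩⬜🟩⬜🟩⬜🟩❓❓❓
⬛⬛⬛⬛❓🟫⬜🟩⬜🟩🟫🟫❓❓❓
⬛⬛⬛⬛❓🟩🟫🟩🟩🟫⬛⬜❓❓❓
⬛⬛⬛⬛❓❓🟫⬜⬜🟦🟩🟦❓❓❓
⬛⬛⬛⬛❓❓🟦🟩⬜🟩🟩🟫❓❓❓
⬛⬛⬛⬛❓❓❓❓❓❓❓❓❓❓❓
⬛⬛⬛⬛❓❓❓❓❓❓❓❓❓❓❓

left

⬛⬛⬛⬛⬛⬛⬛⬛⬛⬛⬛⬛⬛⬛⬛
⬛⬛⬛⬛⬛⬛⬛⬛⬛⬛⬛⬛⬛⬛⬛
⬛⬛⬛⬛⬛⬛⬛⬛⬛⬛⬛⬛⬛⬛⬛
⬛⬛⬛⬛⬛❓❓❓❓❓❓❓❓❓❓
⬛⬛⬛⬛⬛❓❓❓❓❓❓❓❓❓❓
⬛⬛⬛⬛⬛🟩⬜🟫🟩🟫⬜❓❓❓❓
⬛⬛⬛⬛⬛🟫🟩🟩🟩🟩🟩⬛🟩❓❓
⬛⬛⬛⬛⬛🟩🟦🔴🟩🟦🟫⬜🟩❓❓
⬛⬛⬛⬛⬛🟫🟩⬜🟩⬜🟩⬜🟩❓❓
⬛⬛⬛⬛⬛🟩🟫⬜🟩⬜🟩🟫🟫❓❓
⬛⬛⬛⬛⬛❓🟩🟫🟩🟩🟫⬛⬜❓❓
⬛⬛⬛⬛⬛❓❓🟫⬜⬜🟦🟩🟦❓❓
⬛⬛⬛⬛⬛❓❓🟦🟩⬜🟩🟩🟫❓❓
⬛⬛⬛⬛⬛❓❓❓❓❓❓❓❓❓❓
⬛⬛⬛⬛⬛❓❓❓❓❓❓❓❓❓❓

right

⬛⬛⬛⬛⬛⬛⬛⬛⬛⬛⬛⬛⬛⬛⬛
⬛⬛⬛⬛⬛⬛⬛⬛⬛⬛⬛⬛⬛⬛⬛
⬛⬛⬛⬛⬛⬛⬛⬛⬛⬛⬛⬛⬛⬛⬛
⬛⬛⬛⬛❓❓❓❓❓❓❓❓❓❓❓
⬛⬛⬛⬛❓❓❓❓❓❓❓❓❓❓❓
⬛⬛⬛⬛🟩⬜🟫🟩🟫⬜❓❓❓❓❓
⬛⬛⬛⬛🟫🟩🟩🟩🟩🟩⬛🟩❓❓❓
⬛⬛⬛⬛🟩🟦🟩🔴🟦🟫⬜🟩❓❓❓
⬛⬛⬛⬛🟫🟩⬜🟩⬜🟩⬜🟩❓❓❓
⬛⬛⬛⬛🟩🟫⬜🟩⬜🟩🟫🟫❓❓❓
⬛⬛⬛⬛❓🟩🟫🟩🟩🟫⬛⬜❓❓❓
⬛⬛⬛⬛❓❓🟫⬜⬜🟦🟩🟦❓❓❓
⬛⬛⬛⬛❓❓🟦🟩⬜🟩🟩🟫❓❓❓
⬛⬛⬛⬛❓❓❓❓❓❓❓❓❓❓❓
⬛⬛⬛⬛❓❓❓❓❓❓❓❓❓❓❓

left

⬛⬛⬛⬛⬛⬛⬛⬛⬛⬛⬛⬛⬛⬛⬛
⬛⬛⬛⬛⬛⬛⬛⬛⬛⬛⬛⬛⬛⬛⬛
⬛⬛⬛⬛⬛⬛⬛⬛⬛⬛⬛⬛⬛⬛⬛
⬛⬛⬛⬛⬛❓❓❓❓❓❓❓❓❓❓
⬛⬛⬛⬛⬛❓❓❓❓❓❓❓❓❓❓
⬛⬛⬛⬛⬛🟩⬜🟫🟩🟫⬜❓❓❓❓
⬛⬛⬛⬛⬛🟫🟩🟩🟩🟩🟩⬛🟩❓❓
⬛⬛⬛⬛⬛🟩🟦🔴🟩🟦🟫⬜🟩❓❓
⬛⬛⬛⬛⬛🟫🟩⬜🟩⬜🟩⬜🟩❓❓
⬛⬛⬛⬛⬛🟩🟫⬜🟩⬜🟩🟫🟫❓❓
⬛⬛⬛⬛⬛❓🟩🟫🟩🟩🟫⬛⬜❓❓
⬛⬛⬛⬛⬛❓❓🟫⬜⬜🟦🟩🟦❓❓
⬛⬛⬛⬛⬛❓❓🟦🟩⬜🟩🟩🟫❓❓
⬛⬛⬛⬛⬛❓❓❓❓❓❓❓❓❓❓
⬛⬛⬛⬛⬛❓❓❓❓❓❓❓❓❓❓

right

⬛⬛⬛⬛⬛⬛⬛⬛⬛⬛⬛⬛⬛⬛⬛
⬛⬛⬛⬛⬛⬛⬛⬛⬛⬛⬛⬛⬛⬛⬛
⬛⬛⬛⬛⬛⬛⬛⬛⬛⬛⬛⬛⬛⬛⬛
⬛⬛⬛⬛❓❓❓❓❓❓❓❓❓❓❓
⬛⬛⬛⬛❓❓❓❓❓❓❓❓❓❓❓
⬛⬛⬛⬛🟩⬜🟫🟩🟫⬜❓❓❓❓❓
⬛⬛⬛⬛🟫🟩🟩🟩🟩🟩⬛🟩❓❓❓
⬛⬛⬛⬛🟩🟦🟩🔴🟦🟫⬜🟩❓❓❓
⬛⬛⬛⬛🟫🟩⬜🟩⬜🟩⬜🟩❓❓❓
⬛⬛⬛⬛🟩🟫⬜🟩⬜🟩🟫🟫❓❓❓
⬛⬛⬛⬛❓🟩🟫🟩🟩🟫⬛⬜❓❓❓
⬛⬛⬛⬛❓❓🟫⬜⬜🟦🟩🟦❓❓❓
⬛⬛⬛⬛❓❓🟦🟩⬜🟩🟩🟫❓❓❓
⬛⬛⬛⬛❓❓❓❓❓❓❓❓❓❓❓
⬛⬛⬛⬛❓❓❓❓❓❓❓❓❓❓❓
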